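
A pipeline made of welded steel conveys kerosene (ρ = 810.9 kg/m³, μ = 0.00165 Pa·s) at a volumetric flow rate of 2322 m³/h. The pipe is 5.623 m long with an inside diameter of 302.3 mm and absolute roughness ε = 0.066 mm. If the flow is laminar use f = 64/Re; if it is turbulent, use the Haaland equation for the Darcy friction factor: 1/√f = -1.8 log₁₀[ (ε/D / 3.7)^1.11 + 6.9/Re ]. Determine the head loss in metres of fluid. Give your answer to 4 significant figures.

h_f ≈ 1.119 m

Q = 2322 m³/h = 2322/3600 = 0.645 m³/s.
Cross-sectional area A = πD²/4 = π(0.3023)²/4 = 0.07177 m²; mean velocity V = Q/A = 0.645/0.07177 = 8.987 m/s.
Reynolds number Re = ρVD/μ = 810.9 · 8.987 · 0.3023 / 0.00165 = 1.335e+06.
Re > 4000 → turbulent. Relative roughness ε/D = 6.6e-05/0.3023 = 0.000218. Haaland: 1/√f = -1.8 log₁₀[(0.000218/3.7)^1.11 + 6.9/1.335e+06] = -1.8 log₁₀[2.02e-05 + 5.17e-06] = 8.272, so f = 0.01462.
Darcy-Weisbach: ΔP = f(L/D)(ρV²/2) = 0.01462·(5.623/0.3023)·(810.9·8.987²/2) = 0.01462·18.6·3.274e+04 = 8901 Pa.
Head loss h_f = ΔP/(ρg) = 8901/(810.9·9.81) = 1.119 m.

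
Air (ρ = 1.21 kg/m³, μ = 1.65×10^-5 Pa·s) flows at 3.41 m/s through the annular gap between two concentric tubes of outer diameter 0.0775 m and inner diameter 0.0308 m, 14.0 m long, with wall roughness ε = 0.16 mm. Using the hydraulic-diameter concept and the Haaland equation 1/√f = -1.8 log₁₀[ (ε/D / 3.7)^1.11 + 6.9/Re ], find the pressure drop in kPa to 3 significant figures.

Hydraulic diameter D_h = 4A/P = D_o - D_i = 0.0775 - 0.0308 = 0.0467 m.
Re = ρVD_h/μ = 1.21·3.41·0.0467/1.65e-05 = 1.168e+04.
ε/D_h = 0.00016/0.0467 = 0.00343; Haaland gives 1/√f = -1.8 log₁₀[0.000429+0.000591] = 5.384, so f = 0.03449.
ΔP = f(L/D_h)(ρV²/2) = 0.03449·14/0.0467·7.035 = 72.75 Pa.
ΔP = 0.0727 kPa.

ΔP ≈ 0.0727 kPa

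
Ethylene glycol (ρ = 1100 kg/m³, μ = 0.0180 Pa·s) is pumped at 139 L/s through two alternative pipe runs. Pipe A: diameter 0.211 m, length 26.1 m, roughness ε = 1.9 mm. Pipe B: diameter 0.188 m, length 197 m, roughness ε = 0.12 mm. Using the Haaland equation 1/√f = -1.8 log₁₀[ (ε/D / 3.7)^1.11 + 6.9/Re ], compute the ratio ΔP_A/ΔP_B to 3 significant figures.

Pipe A: V = Q/A = 0.139/0.03497 = 3.975 m/s; Re = 5.126e+04; ε/D = 0.009; Haaland → f = 0.03781; ΔP_A = f(L/D)(ρV²/2) = 4.065e+04 Pa.
Pipe B: V = Q/A = 0.139/0.02776 = 5.007 m/s; Re = 5.753e+04; ε/D = 0.000638; Haaland → f = 0.02219; ΔP_B = f(L/D)(ρV²/2) = 3.207e+05 Pa.
ΔP_A/ΔP_B = 4.065e+04/3.207e+05 = 0.127.

ΔP_A/ΔP_B ≈ 0.127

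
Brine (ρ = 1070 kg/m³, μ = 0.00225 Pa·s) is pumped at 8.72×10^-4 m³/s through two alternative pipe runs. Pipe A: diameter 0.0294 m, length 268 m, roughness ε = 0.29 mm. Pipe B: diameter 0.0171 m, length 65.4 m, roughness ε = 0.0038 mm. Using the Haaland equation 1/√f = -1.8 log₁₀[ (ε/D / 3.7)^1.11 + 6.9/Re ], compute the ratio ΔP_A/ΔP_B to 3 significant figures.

ΔP_A/ΔP_B ≈ 0.470

Pipe A: V = Q/A = 0.000872/0.0006789 = 1.284 m/s; Re = 1.796e+04; ε/D = 0.00986; Haaland → f = 0.04078; ΔP_A = f(L/D)(ρV²/2) = 3.281e+05 Pa.
Pipe B: V = Q/A = 0.000872/0.0002297 = 3.797 m/s; Re = 3.088e+04; ε/D = 0.000222; Haaland → f = 0.02365; ΔP_B = f(L/D)(ρV²/2) = 6.977e+05 Pa.
ΔP_A/ΔP_B = 3.281e+05/6.977e+05 = 0.470.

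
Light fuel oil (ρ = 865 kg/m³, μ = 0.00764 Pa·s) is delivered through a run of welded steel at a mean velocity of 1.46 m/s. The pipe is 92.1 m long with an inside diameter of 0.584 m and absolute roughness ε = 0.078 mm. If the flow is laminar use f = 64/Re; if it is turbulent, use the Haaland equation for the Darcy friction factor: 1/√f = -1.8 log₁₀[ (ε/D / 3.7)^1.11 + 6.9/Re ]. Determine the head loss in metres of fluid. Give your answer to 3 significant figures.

h_f ≈ 0.318 m

Reynolds number Re = ρVD/μ = 865 · 1.46 · 0.584 / 0.00764 = 9.654e+04.
Re > 4000 → turbulent. Relative roughness ε/D = 7.8e-05/0.584 = 0.000134. Haaland: 1/√f = -1.8 log₁₀[(0.000134/3.7)^1.11 + 6.9/9.654e+04] = -1.8 log₁₀[1.17e-05 + 7.15e-05] = 7.344, so f = 0.01854.
Darcy-Weisbach: ΔP = f(L/D)(ρV²/2) = 0.01854·(92.1/0.584)·(865·1.46²/2) = 0.01854·157.7·921.9 = 2696 Pa.
Head loss h_f = ΔP/(ρg) = 2696/(865·9.81) = 0.318 m.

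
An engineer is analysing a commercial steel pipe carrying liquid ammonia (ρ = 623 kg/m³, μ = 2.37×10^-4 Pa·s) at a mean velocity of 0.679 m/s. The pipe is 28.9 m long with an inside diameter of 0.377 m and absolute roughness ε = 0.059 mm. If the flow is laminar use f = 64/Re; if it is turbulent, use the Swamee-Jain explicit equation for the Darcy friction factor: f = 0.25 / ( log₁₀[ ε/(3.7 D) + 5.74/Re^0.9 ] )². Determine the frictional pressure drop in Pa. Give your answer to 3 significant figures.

Reynolds number Re = ρVD/μ = 623 · 0.679 · 0.377 / 0.000237 = 6.729e+05.
Re > 4000 → turbulent. Relative roughness ε/D = 5.9e-05/0.377 = 0.000156. Swamee-Jain: f = 0.25/(log₁₀[0.000156/3.7 + 5.74/6.729e+05^0.9])² = 0.25/(log₁₀[4.23e-05 + 3.26e-05])² = 0.25/(-4.125)² = 0.01469.
Darcy-Weisbach: ΔP = f(L/D)(ρV²/2) = 0.01469·(28.9/0.377)·(623·0.679²/2) = 0.01469·76.66·143.6 = 161.7 Pa.

ΔP ≈ 162 Pa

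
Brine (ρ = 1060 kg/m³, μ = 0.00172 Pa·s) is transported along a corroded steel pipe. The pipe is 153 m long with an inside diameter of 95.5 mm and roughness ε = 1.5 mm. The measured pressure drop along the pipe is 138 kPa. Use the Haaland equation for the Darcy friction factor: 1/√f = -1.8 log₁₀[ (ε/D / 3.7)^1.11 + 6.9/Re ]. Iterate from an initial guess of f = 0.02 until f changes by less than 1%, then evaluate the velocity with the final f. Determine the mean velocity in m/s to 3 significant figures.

Rearranging Darcy-Weisbach: V = √(2·ΔP·D/(f·L·ρ)). With ε/D = 0.0015/0.0955 = 0.0157, iterate starting from f = 0.02:
  f = 0.02 → V = √(2·1.38e+05·0.0955/(0.02·153·1060)) = 2.851 m/s; Re = ρVD/μ = 1.678e+05; f → 0.04478
  f = 0.04478 → V = 1.905 m/s; Re = 1.121e+05; f → 0.0449
Converged (Δf/f < 1%). With the final f = 0.0449: V = √(2·1.38e+05·0.0955/(0.0449·153·1060)) = 1.902 m/s.

V ≈ 1.90 m/s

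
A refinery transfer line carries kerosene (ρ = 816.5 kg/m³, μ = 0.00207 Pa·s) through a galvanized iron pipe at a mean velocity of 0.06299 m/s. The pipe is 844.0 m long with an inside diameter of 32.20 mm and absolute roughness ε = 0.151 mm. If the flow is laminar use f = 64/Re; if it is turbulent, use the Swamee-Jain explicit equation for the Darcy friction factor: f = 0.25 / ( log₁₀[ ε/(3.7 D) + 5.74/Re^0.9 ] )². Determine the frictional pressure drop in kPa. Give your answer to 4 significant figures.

Reynolds number Re = ρVD/μ = 816.5 · 0.06299 · 0.0322 / 0.00207 = 800.
Re < 2300 → laminar flow, so f = 64/Re = 64/800 = 0.08 (the turbulent correlation is not needed).
Darcy-Weisbach: ΔP = f(L/D)(ρV²/2) = 0.08·(844/0.0322)·(816.5·0.06299²/2) = 0.08·2.621e+04·1.62 = 3396 Pa.
ΔP = 3396 Pa = 3.396 kPa.

ΔP ≈ 3.396 kPa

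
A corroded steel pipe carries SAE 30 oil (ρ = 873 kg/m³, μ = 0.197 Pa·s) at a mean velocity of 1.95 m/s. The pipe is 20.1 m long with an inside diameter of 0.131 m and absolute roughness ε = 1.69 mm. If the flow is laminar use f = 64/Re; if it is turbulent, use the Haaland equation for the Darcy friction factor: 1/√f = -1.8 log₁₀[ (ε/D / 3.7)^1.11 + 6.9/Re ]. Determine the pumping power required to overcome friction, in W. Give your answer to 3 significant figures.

Reynolds number Re = ρVD/μ = 873 · 1.95 · 0.131 / 0.197 = 1132.
Re < 2300 → laminar flow, so f = 64/Re = 64/1132 = 0.05654 (the turbulent correlation is not needed).
Darcy-Weisbach: ΔP = f(L/D)(ρV²/2) = 0.05654·(20.1/0.131)·(873·1.95²/2) = 0.05654·153.4·1660 = 1.44e+04 Pa.
Q = V·A = 1.95·0.01348 = 0.02628 m³/s.
Pumping power P = QΔP = 0.02628·1.44e+04 = 378.4 W = 378 W.

P ≈ 378 W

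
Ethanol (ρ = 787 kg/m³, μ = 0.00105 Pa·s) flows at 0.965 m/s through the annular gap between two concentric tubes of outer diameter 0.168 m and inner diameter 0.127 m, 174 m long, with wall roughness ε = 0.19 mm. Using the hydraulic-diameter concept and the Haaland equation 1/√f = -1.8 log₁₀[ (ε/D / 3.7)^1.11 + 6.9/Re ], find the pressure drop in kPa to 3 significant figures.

ΔP ≈ 50.6 kPa

Hydraulic diameter D_h = 4A/P = D_o - D_i = 0.168 - 0.127 = 0.041 m.
Re = ρVD_h/μ = 787·0.965·0.041/0.00105 = 2.965e+04.
ε/D_h = 0.00019/0.041 = 0.00463; Haaland gives 1/√f = -1.8 log₁₀[0.000601+0.000233] = 5.543, so f = 0.03255.
ΔP = f(L/D_h)(ρV²/2) = 0.03255·174/0.041·366.4 = 5.062e+04 Pa.
ΔP = 50.6 kPa.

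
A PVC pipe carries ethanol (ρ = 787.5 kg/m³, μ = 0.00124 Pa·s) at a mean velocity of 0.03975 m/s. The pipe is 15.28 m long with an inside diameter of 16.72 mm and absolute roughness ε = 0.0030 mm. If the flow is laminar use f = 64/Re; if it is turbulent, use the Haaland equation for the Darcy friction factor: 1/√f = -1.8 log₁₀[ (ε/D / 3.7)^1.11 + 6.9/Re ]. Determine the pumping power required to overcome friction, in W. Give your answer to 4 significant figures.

Reynolds number Re = ρVD/μ = 787.5 · 0.03975 · 0.01672 / 0.00124 = 422.1.
Re < 2300 → laminar flow, so f = 64/Re = 64/422.1 = 0.1516 (the turbulent correlation is not needed).
Darcy-Weisbach: ΔP = f(L/D)(ρV²/2) = 0.1516·(15.28/0.01672)·(787.5·0.03975²/2) = 0.1516·913.9·0.6221 = 86.21 Pa.
Q = V·A = 0.03975·0.0002196 = 8.728e-06 m³/s.
Pumping power P = QΔP = 8.728e-06·86.21 = 7.5242×10^-4 W = 7.524×10^-4 W.

P ≈ 7.524×10^-4 W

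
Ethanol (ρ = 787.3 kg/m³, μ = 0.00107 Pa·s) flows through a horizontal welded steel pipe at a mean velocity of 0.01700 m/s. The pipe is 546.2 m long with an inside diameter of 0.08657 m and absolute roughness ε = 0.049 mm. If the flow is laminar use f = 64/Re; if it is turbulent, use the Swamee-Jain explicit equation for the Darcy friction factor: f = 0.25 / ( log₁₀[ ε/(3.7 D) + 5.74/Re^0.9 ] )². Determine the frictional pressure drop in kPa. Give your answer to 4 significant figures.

Reynolds number Re = ρVD/μ = 787.3 · 0.017 · 0.08657 / 0.00107 = 1083.
Re < 2300 → laminar flow, so f = 64/Re = 64/1083 = 0.0591 (the turbulent correlation is not needed).
Darcy-Weisbach: ΔP = f(L/D)(ρV²/2) = 0.0591·(546.2/0.08657)·(787.3·0.017²/2) = 0.0591·6309·0.1138 = 42.42 Pa.
ΔP = 42.42 Pa = 0.04242 kPa.

ΔP ≈ 0.04242 kPa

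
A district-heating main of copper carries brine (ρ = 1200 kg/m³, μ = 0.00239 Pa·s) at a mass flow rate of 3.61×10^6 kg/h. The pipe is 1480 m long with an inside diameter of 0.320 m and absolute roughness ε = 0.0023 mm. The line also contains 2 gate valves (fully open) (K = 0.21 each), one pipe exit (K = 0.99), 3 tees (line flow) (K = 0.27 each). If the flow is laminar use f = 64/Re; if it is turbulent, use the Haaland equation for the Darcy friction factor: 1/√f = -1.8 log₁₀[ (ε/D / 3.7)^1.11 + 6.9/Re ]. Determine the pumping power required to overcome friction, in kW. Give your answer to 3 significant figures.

ṁ = 3.61×10^6 kg/h = 3.61×10^6/3600 = 1003 kg/s.
A = πD²/4 = π(0.32)²/4 = 0.08042 m²; mean velocity V = ṁ/(ρA) = 1003/(1200 · 0.08042) = 10.39 m/s.
Reynolds number Re = ρVD/μ = 1200 · 10.39 · 0.32 / 0.00239 = 1.669e+06.
Re > 4000 → turbulent. Relative roughness ε/D = 2.3e-06/0.32 = 7.19e-06. Haaland: 1/√f = -1.8 log₁₀[(7.19e-06/3.7)^1.11 + 6.9/1.669e+06] = -1.8 log₁₀[4.57e-07 + 4.13e-06] = 9.609, so f = 0.01083.
Total minor-loss coefficient ΣK = 2·0.21 + 1·0.99 + 3·0.27 = 2.22.
ΔP = [f·L/D + ΣK]·(ρV²/2) = [0.01083·1480/0.32 + 2.22]·(1200·10.39²/2) = [50.09 + 2.22]·6.478e+04 = 3.389e+06 Pa.
Q = ṁ/ρ = 1003/1200 = 0.8356 m³/s.
Pumping power P = QΔP = 0.8356·3.389e+06 = 2832000 W = 2830 kW.

P ≈ 2830 kW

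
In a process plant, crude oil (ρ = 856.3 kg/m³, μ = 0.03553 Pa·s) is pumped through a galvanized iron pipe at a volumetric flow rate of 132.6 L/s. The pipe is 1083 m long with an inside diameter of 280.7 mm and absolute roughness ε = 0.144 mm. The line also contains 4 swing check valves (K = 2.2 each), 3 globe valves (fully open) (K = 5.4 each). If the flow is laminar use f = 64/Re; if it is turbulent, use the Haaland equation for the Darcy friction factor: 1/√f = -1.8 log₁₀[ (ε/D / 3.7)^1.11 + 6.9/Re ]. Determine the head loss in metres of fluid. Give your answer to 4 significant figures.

h_f ≈ 31.80 m

Q = 132.6 L/s = 132.6/1000 = 0.1326 m³/s.
Cross-sectional area A = πD²/4 = π(0.2807)²/4 = 0.06188 m²; mean velocity V = Q/A = 0.1326/0.06188 = 2.143 m/s.
Reynolds number Re = ρVD/μ = 856.3 · 2.143 · 0.2807 / 0.0355 = 1.45e+04.
Re > 4000 → turbulent. Relative roughness ε/D = 0.000144/0.2807 = 0.000513. Haaland: 1/√f = -1.8 log₁₀[(0.000513/3.7)^1.11 + 6.9/1.45e+04] = -1.8 log₁₀[5.22e-05 + 0.000476] = 5.899, so f = 0.02874.
Total minor-loss coefficient ΣK = 4·2.2 + 3·5.4 = 25.
ΔP = [f·L/D + ΣK]·(ρV²/2) = [0.02874·1083/0.2807 + 25]·(856.3·2.143²/2) = [110.9 + 25]·1966 = 2.671e+05 Pa.
Head loss h_f = ΔP/(ρg) = 2.671e+05/(856.3·9.81) = 31.80 m.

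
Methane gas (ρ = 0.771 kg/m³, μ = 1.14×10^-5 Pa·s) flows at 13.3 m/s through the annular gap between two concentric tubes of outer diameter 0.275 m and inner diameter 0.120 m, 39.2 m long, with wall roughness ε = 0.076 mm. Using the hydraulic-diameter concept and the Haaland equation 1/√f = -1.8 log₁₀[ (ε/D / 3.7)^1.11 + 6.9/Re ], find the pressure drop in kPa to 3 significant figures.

ΔP ≈ 0.332 kPa

Hydraulic diameter D_h = 4A/P = D_o - D_i = 0.275 - 0.12 = 0.155 m.
Re = ρVD_h/μ = 0.771·13.3·0.155/1.14e-05 = 1.394e+05.
ε/D_h = 7.6e-05/0.155 = 0.00049; Haaland gives 1/√f = -1.8 log₁₀[4.96e-05+4.95e-05] = 7.207, so f = 0.01925.
ΔP = f(L/D_h)(ρV²/2) = 0.01925·39.2/0.155·68.19 = 332 Pa.
ΔP = 0.332 kPa.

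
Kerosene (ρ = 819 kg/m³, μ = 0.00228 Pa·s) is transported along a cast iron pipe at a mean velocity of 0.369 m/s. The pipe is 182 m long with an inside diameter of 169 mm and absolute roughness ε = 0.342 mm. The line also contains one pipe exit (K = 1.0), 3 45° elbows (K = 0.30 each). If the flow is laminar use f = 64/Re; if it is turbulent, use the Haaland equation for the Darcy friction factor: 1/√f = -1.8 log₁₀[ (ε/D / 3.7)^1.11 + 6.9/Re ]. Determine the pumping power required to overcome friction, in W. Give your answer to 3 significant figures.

Reynolds number Re = ρVD/μ = 819 · 0.369 · 0.169 / 0.00228 = 2.24e+04.
Re > 4000 → turbulent. Relative roughness ε/D = 0.000342/0.169 = 0.00202. Haaland: 1/√f = -1.8 log₁₀[(0.00202/3.7)^1.11 + 6.9/2.24e+04] = -1.8 log₁₀[0.000239 + 0.000308] = 5.871, so f = 0.02901.
Total minor-loss coefficient ΣK = 1·1 + 3·0.3 = 1.9.
ΔP = [f·L/D + ΣK]·(ρV²/2) = [0.02901·182/0.169 + 1.9]·(819·0.369²/2) = [31.24 + 1.9]·55.76 = 1848 Pa.
Q = V·A = 0.369·0.02243 = 0.008277 m³/s.
Pumping power P = QΔP = 0.008277·1848 = 15.30 W = 15.3 W.

P ≈ 15.3 W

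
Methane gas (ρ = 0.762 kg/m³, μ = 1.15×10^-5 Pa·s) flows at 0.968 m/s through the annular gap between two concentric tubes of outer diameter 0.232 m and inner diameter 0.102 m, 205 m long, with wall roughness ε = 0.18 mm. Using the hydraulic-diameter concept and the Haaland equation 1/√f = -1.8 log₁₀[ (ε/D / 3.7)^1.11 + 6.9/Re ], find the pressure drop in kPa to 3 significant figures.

ΔP ≈ 0.0192 kPa

Hydraulic diameter D_h = 4A/P = D_o - D_i = 0.232 - 0.102 = 0.13 m.
Re = ρVD_h/μ = 0.762·0.968·0.13/1.15e-05 = 8338.
ε/D_h = 0.00018/0.13 = 0.00138; Haaland gives 1/√f = -1.8 log₁₀[0.000157+0.000828] = 5.412, so f = 0.03414.
ΔP = f(L/D_h)(ρV²/2) = 0.03414·205/0.13·0.357 = 19.22 Pa.
ΔP = 0.0192 kPa.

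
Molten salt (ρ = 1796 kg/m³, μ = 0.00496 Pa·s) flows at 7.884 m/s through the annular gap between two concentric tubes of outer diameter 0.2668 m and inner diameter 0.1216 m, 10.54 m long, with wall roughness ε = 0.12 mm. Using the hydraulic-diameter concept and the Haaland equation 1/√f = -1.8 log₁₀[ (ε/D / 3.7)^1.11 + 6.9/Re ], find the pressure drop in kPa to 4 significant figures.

ΔP ≈ 79.03 kPa

Hydraulic diameter D_h = 4A/P = D_o - D_i = 0.2668 - 0.1216 = 0.1452 m.
Re = ρVD_h/μ = 1796·7.884·0.1452/0.00496 = 4.145e+05.
ε/D_h = 0.00012/0.1452 = 0.000826; Haaland gives 1/√f = -1.8 log₁₀[8.86e-05+1.66e-05] = 7.16, so f = 0.01951.
ΔP = f(L/D_h)(ρV²/2) = 0.01951·10.54/0.1452·5.582e+04 = 7.903e+04 Pa.
ΔP = 79.03 kPa.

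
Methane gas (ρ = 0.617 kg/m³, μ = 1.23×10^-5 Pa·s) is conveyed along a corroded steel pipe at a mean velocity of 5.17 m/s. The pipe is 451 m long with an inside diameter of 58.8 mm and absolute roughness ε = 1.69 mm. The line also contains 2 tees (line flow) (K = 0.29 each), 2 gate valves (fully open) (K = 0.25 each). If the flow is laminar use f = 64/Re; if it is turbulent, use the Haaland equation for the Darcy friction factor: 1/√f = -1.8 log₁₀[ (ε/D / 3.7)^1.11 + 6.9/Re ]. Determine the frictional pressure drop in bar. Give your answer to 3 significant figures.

ΔP ≈ 0.0370 bar

Reynolds number Re = ρVD/μ = 0.617 · 5.17 · 0.0588 / 1.23e-05 = 1.525e+04.
Re > 4000 → turbulent. Relative roughness ε/D = 0.00169/0.0588 = 0.0287. Haaland: 1/√f = -1.8 log₁₀[(0.0287/3.7)^1.11 + 6.9/1.525e+04] = -1.8 log₁₀[0.00455 + 0.000452] = 4.141, so f = 0.05831.
Total minor-loss coefficient ΣK = 2·0.29 + 2·0.25 = 1.08.
ΔP = [f·L/D + ΣK]·(ρV²/2) = [0.05831·451/0.0588 + 1.08]·(0.617·5.17²/2) = [447.3 + 1.08]·8.246 = 3697 Pa.
ΔP = 3697 Pa = 0.0370 bar.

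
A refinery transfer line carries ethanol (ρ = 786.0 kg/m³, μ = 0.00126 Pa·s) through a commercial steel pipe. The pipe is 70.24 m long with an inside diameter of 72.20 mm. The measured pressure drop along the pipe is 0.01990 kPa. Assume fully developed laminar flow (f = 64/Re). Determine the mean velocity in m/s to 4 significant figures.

V ≈ 0.03663 m/s

For laminar flow, f = 64/Re with Re = ρVD/μ, so Darcy-Weisbach reduces to ΔP = 32μLV/D². Solving for V: V = ΔP·D²/(32μL) = 19.9·(0.0722)²/(32·0.00126·70.24) = 0.03663 m/s.
Check: Re = ρVD/μ = 786·0.03663·0.0722/0.00126 = 1650 < 2300, so the laminar assumption holds.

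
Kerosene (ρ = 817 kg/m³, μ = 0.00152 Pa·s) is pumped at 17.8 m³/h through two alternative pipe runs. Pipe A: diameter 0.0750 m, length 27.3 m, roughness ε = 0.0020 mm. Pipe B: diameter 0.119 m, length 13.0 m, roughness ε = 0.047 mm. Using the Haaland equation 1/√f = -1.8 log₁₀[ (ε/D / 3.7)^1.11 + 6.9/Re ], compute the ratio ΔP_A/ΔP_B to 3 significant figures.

ΔP_A/ΔP_B ≈ 18.3

Pipe A: V = Q/A = 0.004944/0.004418 = 1.119 m/s; Re = 4.512e+04; ε/D = 2.67e-05; Haaland → f = 0.02126; ΔP_A = f(L/D)(ρV²/2) = 3960 Pa.
Pipe B: V = Q/A = 0.004944/0.01112 = 0.4446 m/s; Re = 2.844e+04; ε/D = 0.000395; Haaland → f = 0.02449; ΔP_B = f(L/D)(ρV²/2) = 216 Pa.
ΔP_A/ΔP_B = 3960/216 = 18.3.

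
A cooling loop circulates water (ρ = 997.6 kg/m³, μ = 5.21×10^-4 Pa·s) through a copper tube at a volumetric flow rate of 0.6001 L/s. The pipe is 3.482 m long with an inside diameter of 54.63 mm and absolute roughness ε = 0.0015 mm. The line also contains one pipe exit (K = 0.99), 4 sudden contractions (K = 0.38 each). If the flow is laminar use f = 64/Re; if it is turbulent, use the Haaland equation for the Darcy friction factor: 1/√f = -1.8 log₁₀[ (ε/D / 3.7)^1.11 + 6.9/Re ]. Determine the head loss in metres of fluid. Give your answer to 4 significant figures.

Q = 0.6001 L/s = 0.6001/1000 = 0.0006001 m³/s.
Cross-sectional area A = πD²/4 = π(0.05463)²/4 = 0.002344 m²; mean velocity V = Q/A = 0.0006001/0.002344 = 0.256 m/s.
Reynolds number Re = ρVD/μ = 997.6 · 0.256 · 0.05463 / 0.000521 = 2.678e+04.
Re > 4000 → turbulent. Relative roughness ε/D = 1.5e-06/0.05463 = 2.75e-05. Haaland: 1/√f = -1.8 log₁₀[(2.75e-05/3.7)^1.11 + 6.9/2.678e+04] = -1.8 log₁₀[2.02e-06 + 0.000258] = 6.454, so f = 0.02401.
Total minor-loss coefficient ΣK = 1·0.99 + 4·0.38 = 2.51.
ΔP = [f·L/D + ΣK]·(ρV²/2) = [0.02401·3.482/0.05463 + 2.51]·(997.6·0.256²/2) = [1.53 + 2.51]·32.69 = 132.1 Pa.
Head loss h_f = ΔP/(ρg) = 132.1/(997.6·9.81) = 0.01350 m.

h_f ≈ 0.01350 m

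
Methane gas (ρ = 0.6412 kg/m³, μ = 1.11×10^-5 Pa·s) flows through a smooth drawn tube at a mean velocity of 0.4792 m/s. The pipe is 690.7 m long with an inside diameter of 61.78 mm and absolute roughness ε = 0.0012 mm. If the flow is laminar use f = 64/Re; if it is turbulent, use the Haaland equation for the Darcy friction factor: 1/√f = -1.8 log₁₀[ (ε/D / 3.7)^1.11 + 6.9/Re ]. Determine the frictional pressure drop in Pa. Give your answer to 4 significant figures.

Reynolds number Re = ρVD/μ = 0.6412 · 0.4792 · 0.06178 / 1.11e-05 = 1710.
Re < 2300 → laminar flow, so f = 64/Re = 64/1710 = 0.03742 (the turbulent correlation is not needed).
Darcy-Weisbach: ΔP = f(L/D)(ρV²/2) = 0.03742·(690.7/0.06178)·(0.6412·0.4792²/2) = 0.03742·1.118e+04·0.07362 = 30.8 Pa.

ΔP ≈ 30.80 Pa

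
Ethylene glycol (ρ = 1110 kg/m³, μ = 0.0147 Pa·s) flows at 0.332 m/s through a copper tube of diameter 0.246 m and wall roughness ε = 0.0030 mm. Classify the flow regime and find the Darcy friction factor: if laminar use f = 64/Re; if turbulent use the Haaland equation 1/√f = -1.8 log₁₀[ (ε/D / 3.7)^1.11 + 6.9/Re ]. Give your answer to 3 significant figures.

Re = ρVD/μ = 1110·0.332·0.246/0.0147 = 6167.
Re > 4000 → turbulent. ε/D = 3e-06/0.246 = 1.22e-05; Haaland: 1/√f = -1.8 log₁₀[8.22e-07 + 0.00112] = 5.312, so f = 0.03544.

f ≈ 0.0354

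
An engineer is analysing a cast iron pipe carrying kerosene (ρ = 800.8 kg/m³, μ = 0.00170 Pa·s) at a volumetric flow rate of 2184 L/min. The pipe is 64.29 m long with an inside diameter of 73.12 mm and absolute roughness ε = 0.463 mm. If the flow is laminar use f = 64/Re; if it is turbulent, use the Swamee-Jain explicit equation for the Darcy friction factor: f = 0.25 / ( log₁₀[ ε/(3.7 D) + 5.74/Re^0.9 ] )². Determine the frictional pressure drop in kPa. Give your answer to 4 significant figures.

Q = 2184 L/min = 2184/60000 = 0.0364 m³/s.
Cross-sectional area A = πD²/4 = π(0.07312)²/4 = 0.004199 m²; mean velocity V = Q/A = 0.0364/0.004199 = 8.668 m/s.
Reynolds number Re = ρVD/μ = 800.8 · 8.668 · 0.07312 / 0.0017 = 2.986e+05.
Re > 4000 → turbulent. Relative roughness ε/D = 0.000463/0.07312 = 0.00633. Swamee-Jain: f = 0.25/(log₁₀[0.00633/3.7 + 5.74/2.986e+05^0.9])² = 0.25/(log₁₀[0.00171 + 6.78e-05])² = 0.25/(-2.75)² = 0.03306.
Darcy-Weisbach: ΔP = f(L/D)(ρV²/2) = 0.03306·(64.29/0.07312)·(800.8·8.668²/2) = 0.03306·879.2·3.009e+04 = 8.746e+05 Pa.
ΔP = 8.746e+05 Pa = 874.6 kPa.

ΔP ≈ 874.6 kPa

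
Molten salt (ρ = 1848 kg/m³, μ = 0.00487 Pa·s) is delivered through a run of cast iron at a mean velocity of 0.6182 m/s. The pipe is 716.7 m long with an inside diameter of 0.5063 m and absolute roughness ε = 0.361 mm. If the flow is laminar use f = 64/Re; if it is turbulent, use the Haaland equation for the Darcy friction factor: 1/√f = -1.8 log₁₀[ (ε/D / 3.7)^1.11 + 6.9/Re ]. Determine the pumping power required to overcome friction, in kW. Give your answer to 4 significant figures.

Reynolds number Re = ρVD/μ = 1848 · 0.6182 · 0.5063 / 0.00487 = 1.188e+05.
Re > 4000 → turbulent. Relative roughness ε/D = 0.000361/0.5063 = 0.000713. Haaland: 1/√f = -1.8 log₁₀[(0.000713/3.7)^1.11 + 6.9/1.188e+05] = -1.8 log₁₀[7.52e-05 + 5.81e-05] = 6.975, so f = 0.02055.
Darcy-Weisbach: ΔP = f(L/D)(ρV²/2) = 0.02055·(716.7/0.5063)·(1848·0.6182²/2) = 0.02055·1416·353.1 = 1.027e+04 Pa.
Q = V·A = 0.6182·0.2013 = 0.1245 m³/s.
Pumping power P = QΔP = 0.1245·1.027e+04 = 1278.7 W = 1.279 kW.

P ≈ 1.279 kW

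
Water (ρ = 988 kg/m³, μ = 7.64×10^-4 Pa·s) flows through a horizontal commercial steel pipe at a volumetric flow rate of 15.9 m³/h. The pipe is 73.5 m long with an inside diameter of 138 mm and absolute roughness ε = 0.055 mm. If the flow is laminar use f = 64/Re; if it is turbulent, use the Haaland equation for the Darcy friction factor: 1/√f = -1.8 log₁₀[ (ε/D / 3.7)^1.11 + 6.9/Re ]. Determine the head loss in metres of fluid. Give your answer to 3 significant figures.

Q = 15.9 m³/h = 15.9/3600 = 0.004417 m³/s.
Cross-sectional area A = πD²/4 = π(0.138)²/4 = 0.01496 m²; mean velocity V = Q/A = 0.004417/0.01496 = 0.2953 m/s.
Reynolds number Re = ρVD/μ = 988 · 0.2953 · 0.138 / 0.000764 = 5.27e+04.
Re > 4000 → turbulent. Relative roughness ε/D = 5.5e-05/0.138 = 0.000399. Haaland: 1/√f = -1.8 log₁₀[(0.000399/3.7)^1.11 + 6.9/5.27e+04] = -1.8 log₁₀[3.94e-05 + 0.000131] = 6.784, so f = 0.02173.
Darcy-Weisbach: ΔP = f(L/D)(ρV²/2) = 0.02173·(73.5/0.138)·(988·0.2953²/2) = 0.02173·532.6·43.07 = 498.6 Pa.
Head loss h_f = ΔP/(ρg) = 498.6/(988·9.81) = 0.0514 m.

h_f ≈ 0.0514 m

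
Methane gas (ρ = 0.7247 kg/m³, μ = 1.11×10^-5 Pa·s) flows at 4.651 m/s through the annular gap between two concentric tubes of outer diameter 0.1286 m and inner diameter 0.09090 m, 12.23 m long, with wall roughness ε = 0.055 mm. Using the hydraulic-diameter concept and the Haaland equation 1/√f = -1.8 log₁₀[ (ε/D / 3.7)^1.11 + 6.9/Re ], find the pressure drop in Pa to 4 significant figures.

Hydraulic diameter D_h = 4A/P = D_o - D_i = 0.1286 - 0.0909 = 0.0377 m.
Re = ρVD_h/μ = 0.7247·4.651·0.0377/1.11e-05 = 1.145e+04.
ε/D_h = 5.5e-05/0.0377 = 0.00146; Haaland gives 1/√f = -1.8 log₁₀[0.000166+0.000603] = 5.605, so f = 0.03183.
ΔP = f(L/D_h)(ρV²/2) = 0.03183·12.23/0.0377·7.838 = 80.94 Pa.

ΔP ≈ 80.94 Pa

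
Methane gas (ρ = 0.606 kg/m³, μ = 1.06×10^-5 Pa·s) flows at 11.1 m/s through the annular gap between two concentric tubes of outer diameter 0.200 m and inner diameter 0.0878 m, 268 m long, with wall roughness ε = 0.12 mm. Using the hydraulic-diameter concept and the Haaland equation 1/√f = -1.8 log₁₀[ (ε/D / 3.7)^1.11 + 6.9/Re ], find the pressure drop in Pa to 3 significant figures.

Hydraulic diameter D_h = 4A/P = D_o - D_i = 0.2 - 0.0878 = 0.1122 m.
Re = ρVD_h/μ = 0.606·11.1·0.1122/1.06e-05 = 7.12e+04.
ε/D_h = 0.00012/0.1122 = 0.00107; Haaland gives 1/√f = -1.8 log₁₀[0.000118+9.69e-05] = 6.602, so f = 0.02294.
ΔP = f(L/D_h)(ρV²/2) = 0.02294·268/0.1122·37.33 = 2046 Pa.

ΔP ≈ 2050 Pa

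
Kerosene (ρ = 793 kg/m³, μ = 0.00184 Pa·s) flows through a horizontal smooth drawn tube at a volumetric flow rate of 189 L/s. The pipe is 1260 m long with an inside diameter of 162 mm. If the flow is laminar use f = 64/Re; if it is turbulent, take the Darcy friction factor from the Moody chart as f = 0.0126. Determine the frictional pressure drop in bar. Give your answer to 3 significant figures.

ΔP ≈ 32.7 bar

Q = 189 L/s = 189/1000 = 0.189 m³/s.
Cross-sectional area A = πD²/4 = π(0.162)²/4 = 0.02061 m²; mean velocity V = Q/A = 0.189/0.02061 = 9.169 m/s.
Reynolds number Re = ρVD/μ = 793 · 9.169 · 0.162 / 0.00184 = 6.402e+05.
Re > 4000 → turbulent; use the Moody-chart value f = 0.0126.
Darcy-Weisbach: ΔP = f(L/D)(ρV²/2) = 0.0126·(1260/0.162)·(793·9.169²/2) = 0.0126·7778·3.334e+04 = 3.267e+06 Pa.
ΔP = 3.267e+06 Pa = 32.7 bar.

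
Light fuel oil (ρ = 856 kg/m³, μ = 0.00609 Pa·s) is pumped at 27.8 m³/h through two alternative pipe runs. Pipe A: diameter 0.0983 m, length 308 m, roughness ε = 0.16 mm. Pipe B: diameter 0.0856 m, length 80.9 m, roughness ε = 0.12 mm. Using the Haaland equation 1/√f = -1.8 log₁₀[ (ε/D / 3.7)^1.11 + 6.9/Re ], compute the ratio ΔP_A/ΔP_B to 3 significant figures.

Pipe A: V = Q/A = 0.007722/0.007589 = 1.018 m/s; Re = 1.406e+04; ε/D = 0.00163; Haaland → f = 0.03075; ΔP_A = f(L/D)(ρV²/2) = 4.269e+04 Pa.
Pipe B: V = Q/A = 0.007722/0.005755 = 1.342 m/s; Re = 1.614e+04; ε/D = 0.0014; Haaland → f = 0.02955; ΔP_B = f(L/D)(ρV²/2) = 2.152e+04 Pa.
ΔP_A/ΔP_B = 4.269e+04/2.152e+04 = 1.98.

ΔP_A/ΔP_B ≈ 1.98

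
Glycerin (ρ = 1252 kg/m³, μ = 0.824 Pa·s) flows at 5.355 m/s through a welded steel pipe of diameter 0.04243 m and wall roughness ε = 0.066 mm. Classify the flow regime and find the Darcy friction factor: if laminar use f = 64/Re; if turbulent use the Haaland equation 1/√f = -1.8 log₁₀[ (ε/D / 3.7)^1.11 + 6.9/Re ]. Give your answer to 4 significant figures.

Re = ρVD/μ = 1252·5.355·0.04243/0.824 = 345.2.
Re < 2300 → laminar, so f = 64/Re = 0.1854 (roughness is irrelevant in laminar flow).

f ≈ 0.1854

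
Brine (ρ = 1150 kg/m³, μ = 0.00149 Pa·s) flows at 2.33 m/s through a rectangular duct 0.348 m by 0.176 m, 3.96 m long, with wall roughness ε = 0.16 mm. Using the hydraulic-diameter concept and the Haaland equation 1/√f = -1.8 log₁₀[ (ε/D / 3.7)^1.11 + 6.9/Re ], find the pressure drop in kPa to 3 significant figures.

Hydraulic diameter D_h = 4A/P = 4·(0.348·0.176)/(2·(0.348+0.176)) = 0.245/1.048 = 0.2338 m.
Re = ρVD_h/μ = 1150·2.33·0.2338/0.00149 = 4.204e+05.
ε/D_h = 0.00016/0.2338 = 0.000684; Haaland gives 1/√f = -1.8 log₁₀[7.19e-05+1.64e-05] = 7.297, so f = 0.01878.
ΔP = f(L/D_h)(ρV²/2) = 0.01878·3.96/0.2338·3122 = 993 Pa.
ΔP = 0.993 kPa.

ΔP ≈ 0.993 kPa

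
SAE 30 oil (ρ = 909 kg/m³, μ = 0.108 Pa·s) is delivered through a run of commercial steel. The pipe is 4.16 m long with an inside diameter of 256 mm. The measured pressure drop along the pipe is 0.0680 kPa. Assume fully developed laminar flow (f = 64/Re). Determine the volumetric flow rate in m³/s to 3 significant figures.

For laminar flow, f = 64/Re with Re = ρVD/μ, so Darcy-Weisbach reduces to ΔP = 32μLV/D². Solving for V: V = ΔP·D²/(32μL) = 68·(0.256)²/(32·0.108·4.16) = 0.31 m/s.
Check: Re = ρVD/μ = 909·0.31·0.256/0.108 = 667.9 < 2300, so the laminar assumption holds.
Q = V·A = 0.31·(π/4·0.256²) = 0.01595 m³/s = 0.0160 m³/s.

Q ≈ 0.0160 m³/s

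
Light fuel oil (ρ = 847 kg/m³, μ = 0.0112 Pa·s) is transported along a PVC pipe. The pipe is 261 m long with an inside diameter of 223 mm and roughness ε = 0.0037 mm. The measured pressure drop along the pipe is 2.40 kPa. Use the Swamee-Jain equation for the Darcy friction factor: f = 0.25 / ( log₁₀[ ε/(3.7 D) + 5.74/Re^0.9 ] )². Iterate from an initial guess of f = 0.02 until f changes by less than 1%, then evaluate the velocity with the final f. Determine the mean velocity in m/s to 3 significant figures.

Rearranging Darcy-Weisbach: V = √(2·ΔP·D/(f·L·ρ)). With ε/D = 3.7e-06/0.223 = 1.66e-05, iterate starting from f = 0.02:
  f = 0.02 → V = √(2·2400·0.223/(0.02·261·847)) = 0.492 m/s; Re = ρVD/μ = 8298; f → 0.03265
  f = 0.03265 → V = 0.3851 m/s; Re = 6494; f → 0.03503
  f = 0.03503 → V = 0.3718 m/s; Re = 6270; f → 0.03539
  f = 0.03539 → V = 0.3699 m/s; Re = 6238; f → 0.03545
Converged (Δf/f < 1%). With the final f = 0.03545: V = √(2·2400·0.223/(0.03545·261·847)) = 0.3696 m/s.

V ≈ 0.370 m/s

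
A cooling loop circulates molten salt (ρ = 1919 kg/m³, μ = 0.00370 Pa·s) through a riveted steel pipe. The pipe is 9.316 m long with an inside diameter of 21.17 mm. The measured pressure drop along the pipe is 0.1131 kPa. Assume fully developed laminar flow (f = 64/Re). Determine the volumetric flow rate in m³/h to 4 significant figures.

For laminar flow, f = 64/Re with Re = ρVD/μ, so Darcy-Weisbach reduces to ΔP = 32μLV/D². Solving for V: V = ΔP·D²/(32μL) = 113.1·(0.02117)²/(32·0.0037·9.316) = 0.04595 m/s.
Check: Re = ρVD/μ = 1919·0.04595·0.02117/0.0037 = 504.6 < 2300, so the laminar assumption holds.
Q = V·A = 0.04595·(π/4·0.02117²) = 1.618e-05 m³/s = 0.05823 m³/h.

Q ≈ 0.05823 m³/h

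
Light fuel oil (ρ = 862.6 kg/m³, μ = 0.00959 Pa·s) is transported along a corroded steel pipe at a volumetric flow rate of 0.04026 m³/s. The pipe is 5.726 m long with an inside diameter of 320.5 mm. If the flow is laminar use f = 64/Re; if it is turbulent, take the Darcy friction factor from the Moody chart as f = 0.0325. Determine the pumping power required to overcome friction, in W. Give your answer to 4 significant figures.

Cross-sectional area A = πD²/4 = π(0.3205)²/4 = 0.08068 m²; mean velocity V = Q/A = 0.04026/0.08068 = 0.499 m/s.
Reynolds number Re = ρVD/μ = 862.6 · 0.499 · 0.3205 / 0.00959 = 1.439e+04.
Re > 4000 → turbulent; use the Moody-chart value f = 0.0325.
Darcy-Weisbach: ΔP = f(L/D)(ρV²/2) = 0.0325·(5.726/0.3205)·(862.6·0.499²/2) = 0.0325·17.87·107.4 = 62.37 Pa.
Pumping power P = QΔP = 0.04026·62.37 = 2.5108 W = 2.511 W.

P ≈ 2.511 W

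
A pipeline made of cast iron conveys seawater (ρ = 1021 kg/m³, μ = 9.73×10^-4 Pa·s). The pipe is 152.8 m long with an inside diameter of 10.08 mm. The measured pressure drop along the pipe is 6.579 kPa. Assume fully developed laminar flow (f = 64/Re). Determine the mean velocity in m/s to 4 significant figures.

For laminar flow, f = 64/Re with Re = ρVD/μ, so Darcy-Weisbach reduces to ΔP = 32μLV/D². Solving for V: V = ΔP·D²/(32μL) = 6579·(0.01008)²/(32·0.000973·152.8) = 0.1405 m/s.
Check: Re = ρVD/μ = 1021·0.1405·0.01008/0.000973 = 1486 < 2300, so the laminar assumption holds.

V ≈ 0.1405 m/s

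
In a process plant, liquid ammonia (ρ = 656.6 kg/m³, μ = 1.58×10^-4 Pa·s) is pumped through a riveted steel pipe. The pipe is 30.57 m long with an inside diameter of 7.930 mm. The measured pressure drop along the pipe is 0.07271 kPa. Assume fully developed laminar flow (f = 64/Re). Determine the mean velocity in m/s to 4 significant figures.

For laminar flow, f = 64/Re with Re = ρVD/μ, so Darcy-Weisbach reduces to ΔP = 32μLV/D². Solving for V: V = ΔP·D²/(32μL) = 72.71·(0.00793)²/(32·0.000158·30.57) = 0.02958 m/s.
Check: Re = ρVD/μ = 656.6·0.02958·0.00793/0.000158 = 974.9 < 2300, so the laminar assumption holds.

V ≈ 0.02958 m/s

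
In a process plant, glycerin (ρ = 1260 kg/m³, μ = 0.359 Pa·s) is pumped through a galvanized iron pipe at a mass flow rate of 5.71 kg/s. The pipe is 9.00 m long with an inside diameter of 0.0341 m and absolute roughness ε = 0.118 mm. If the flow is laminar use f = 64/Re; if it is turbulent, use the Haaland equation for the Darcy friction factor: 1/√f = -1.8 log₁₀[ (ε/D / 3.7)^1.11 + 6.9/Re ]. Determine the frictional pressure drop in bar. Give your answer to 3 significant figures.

A = πD²/4 = π(0.0341)²/4 = 0.0009133 m²; mean velocity V = ṁ/(ρA) = 5.71/(1260 · 0.0009133) = 4.962 m/s.
Reynolds number Re = ρVD/μ = 1260 · 4.962 · 0.0341 / 0.359 = 593.9.
Re < 2300 → laminar flow, so f = 64/Re = 64/593.9 = 0.1078 (the turbulent correlation is not needed).
Darcy-Weisbach: ΔP = f(L/D)(ρV²/2) = 0.1078·(9/0.0341)·(1260·4.962²/2) = 0.1078·263.9·1.551e+04 = 4.412e+05 Pa.
ΔP = 4.412e+05 Pa = 4.41 bar.

ΔP ≈ 4.41 bar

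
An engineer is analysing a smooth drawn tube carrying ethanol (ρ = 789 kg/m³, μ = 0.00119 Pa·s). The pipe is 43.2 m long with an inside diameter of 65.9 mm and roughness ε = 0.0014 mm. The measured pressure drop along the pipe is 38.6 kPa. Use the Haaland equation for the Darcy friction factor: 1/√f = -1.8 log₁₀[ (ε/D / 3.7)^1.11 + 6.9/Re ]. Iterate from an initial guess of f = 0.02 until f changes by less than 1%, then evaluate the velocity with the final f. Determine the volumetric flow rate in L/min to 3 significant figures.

Q ≈ 606 L/min

Rearranging Darcy-Weisbach: V = √(2·ΔP·D/(f·L·ρ)). With ε/D = 1.4e-06/0.0659 = 2.12e-05, iterate starting from f = 0.02:
  f = 0.02 → V = √(2·3.86e+04·0.0659/(0.02·43.2·789)) = 2.732 m/s; Re = ρVD/μ = 1.194e+05; f → 0.01728
  f = 0.01728 → V = 2.939 m/s; Re = 1.284e+05; f → 0.01703
  f = 0.01703 → V = 2.961 m/s; Re = 1.294e+05; f → 0.017
Converged (Δf/f < 1%). With the final f = 0.017: V = √(2·3.86e+04·0.0659/(0.017·43.2·789)) = 2.963 m/s.
Q = V·A = 2.963·(π/4·0.0659²) = 0.01011 m³/s = 606 L/min.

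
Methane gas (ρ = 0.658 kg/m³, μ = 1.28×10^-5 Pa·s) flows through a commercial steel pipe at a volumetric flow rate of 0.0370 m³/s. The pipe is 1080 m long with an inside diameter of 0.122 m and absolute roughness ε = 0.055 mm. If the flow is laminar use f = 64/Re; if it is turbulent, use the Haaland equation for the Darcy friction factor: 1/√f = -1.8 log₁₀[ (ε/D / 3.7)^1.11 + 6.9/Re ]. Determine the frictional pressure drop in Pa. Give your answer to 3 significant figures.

ΔP ≈ 776 Pa

Cross-sectional area A = πD²/4 = π(0.122)²/4 = 0.01169 m²; mean velocity V = Q/A = 0.037/0.01169 = 3.165 m/s.
Reynolds number Re = ρVD/μ = 0.658 · 3.165 · 0.122 / 1.28e-05 = 1.985e+04.
Re > 4000 → turbulent. Relative roughness ε/D = 5.5e-05/0.122 = 0.000451. Haaland: 1/√f = -1.8 log₁₀[(0.000451/3.7)^1.11 + 6.9/1.985e+04] = -1.8 log₁₀[4.52e-05 + 0.000348] = 6.13, so f = 0.02661.
Darcy-Weisbach: ΔP = f(L/D)(ρV²/2) = 0.02661·(1080/0.122)·(0.658·3.165²/2) = 0.02661·8852·3.296 = 776.3 Pa.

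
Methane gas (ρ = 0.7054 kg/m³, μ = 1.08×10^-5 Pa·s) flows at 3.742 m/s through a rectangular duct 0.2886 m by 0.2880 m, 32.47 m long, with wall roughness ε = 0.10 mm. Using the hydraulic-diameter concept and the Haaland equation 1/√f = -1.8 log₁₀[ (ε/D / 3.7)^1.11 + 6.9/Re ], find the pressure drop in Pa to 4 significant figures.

ΔP ≈ 11.40 Pa

Hydraulic diameter D_h = 4A/P = 4·(0.2886·0.288)/(2·(0.2886+0.288)) = 0.3325/1.153 = 0.2883 m.
Re = ρVD_h/μ = 0.7054·3.742·0.2883/1.08e-05 = 7.046e+04.
ε/D_h = 0.0001/0.2883 = 0.000347; Haaland gives 1/√f = -1.8 log₁₀[3.38e-05+9.79e-05] = 6.985, so f = 0.0205.
ΔP = f(L/D_h)(ρV²/2) = 0.0205·32.47/0.2883·4.939 = 11.4 Pa.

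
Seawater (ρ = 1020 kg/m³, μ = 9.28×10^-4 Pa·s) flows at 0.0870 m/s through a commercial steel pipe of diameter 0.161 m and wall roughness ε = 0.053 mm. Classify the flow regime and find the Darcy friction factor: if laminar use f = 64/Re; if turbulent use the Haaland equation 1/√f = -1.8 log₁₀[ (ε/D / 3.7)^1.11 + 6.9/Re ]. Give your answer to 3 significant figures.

f ≈ 0.0280

Re = ρVD/μ = 1020·0.087·0.161/0.000928 = 1.54e+04.
Re > 4000 → turbulent. ε/D = 5.3e-05/0.161 = 0.000329; Haaland: 1/√f = -1.8 log₁₀[3.19e-05 + 0.000448] = 5.974, so f = 0.02802.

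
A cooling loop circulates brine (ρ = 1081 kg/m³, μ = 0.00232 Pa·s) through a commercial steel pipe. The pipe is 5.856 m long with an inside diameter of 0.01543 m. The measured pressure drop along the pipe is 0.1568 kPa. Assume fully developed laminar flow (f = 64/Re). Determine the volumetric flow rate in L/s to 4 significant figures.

For laminar flow, f = 64/Re with Re = ρVD/μ, so Darcy-Weisbach reduces to ΔP = 32μLV/D². Solving for V: V = ΔP·D²/(32μL) = 156.8·(0.01543)²/(32·0.00232·5.856) = 0.08587 m/s.
Check: Re = ρVD/μ = 1081·0.08587·0.01543/0.00232 = 617.4 < 2300, so the laminar assumption holds.
Q = V·A = 0.08587·(π/4·0.01543²) = 1.606e-05 m³/s = 0.01606 L/s.

Q ≈ 0.01606 L/s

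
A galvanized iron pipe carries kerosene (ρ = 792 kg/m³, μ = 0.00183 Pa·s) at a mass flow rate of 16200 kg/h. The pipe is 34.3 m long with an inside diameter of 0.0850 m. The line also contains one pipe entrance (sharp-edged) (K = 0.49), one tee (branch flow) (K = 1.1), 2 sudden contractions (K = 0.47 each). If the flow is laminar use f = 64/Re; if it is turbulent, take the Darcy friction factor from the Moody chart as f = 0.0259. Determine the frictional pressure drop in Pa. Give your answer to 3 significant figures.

ṁ = 16200 kg/h = 16200/3600 = 4.5 kg/s.
A = πD²/4 = π(0.085)²/4 = 0.005675 m²; mean velocity V = ṁ/(ρA) = 4.5/(792 · 0.005675) = 1.001 m/s.
Reynolds number Re = ρVD/μ = 792 · 1.001 · 0.085 / 0.00183 = 3.683e+04.
Re > 4000 → turbulent; use the Moody-chart value f = 0.0259.
Total minor-loss coefficient ΣK = 1·0.49 + 1·1.1 + 2·0.47 = 2.53.
ΔP = [f·L/D + ΣK]·(ρV²/2) = [0.0259·34.3/0.085 + 2.53]·(792·1.001²/2) = [10.45 + 2.53]·397 = 5154 Pa.

ΔP ≈ 5150 Pa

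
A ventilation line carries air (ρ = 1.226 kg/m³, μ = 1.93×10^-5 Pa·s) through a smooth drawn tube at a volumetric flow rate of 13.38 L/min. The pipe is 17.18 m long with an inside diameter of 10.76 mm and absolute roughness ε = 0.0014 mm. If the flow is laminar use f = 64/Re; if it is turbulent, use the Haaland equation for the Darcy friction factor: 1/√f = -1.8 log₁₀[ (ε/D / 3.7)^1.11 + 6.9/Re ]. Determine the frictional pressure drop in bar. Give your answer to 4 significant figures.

ΔP ≈ 0.002247 bar

Q = 13.38 L/min = 13.38/60000 = 0.000223 m³/s.
Cross-sectional area A = πD²/4 = π(0.01076)²/4 = 9.093e-05 m²; mean velocity V = Q/A = 0.000223/9.093e-05 = 2.452 m/s.
Reynolds number Re = ρVD/μ = 1.226 · 2.452 · 0.01076 / 1.93e-05 = 1676.
Re < 2300 → laminar flow, so f = 64/Re = 64/1676 = 0.03818 (the turbulent correlation is not needed).
Darcy-Weisbach: ΔP = f(L/D)(ρV²/2) = 0.03818·(17.18/0.01076)·(1.226·2.452²/2) = 0.03818·1597·3.687 = 224.7 Pa.
ΔP = 224.7 Pa = 0.002247 bar.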